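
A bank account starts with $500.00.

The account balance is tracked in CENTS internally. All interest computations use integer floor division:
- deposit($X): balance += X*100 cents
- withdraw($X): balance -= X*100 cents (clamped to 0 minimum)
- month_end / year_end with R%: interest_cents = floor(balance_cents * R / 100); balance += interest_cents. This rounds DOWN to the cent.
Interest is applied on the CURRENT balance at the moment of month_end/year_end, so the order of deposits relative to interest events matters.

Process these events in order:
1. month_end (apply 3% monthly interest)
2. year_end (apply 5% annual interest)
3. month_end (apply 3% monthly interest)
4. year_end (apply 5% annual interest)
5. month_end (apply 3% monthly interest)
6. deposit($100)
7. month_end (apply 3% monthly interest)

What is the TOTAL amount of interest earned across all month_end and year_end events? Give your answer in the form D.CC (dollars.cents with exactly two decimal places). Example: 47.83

Answer: 123.42

Derivation:
After 1 (month_end (apply 3% monthly interest)): balance=$515.00 total_interest=$15.00
After 2 (year_end (apply 5% annual interest)): balance=$540.75 total_interest=$40.75
After 3 (month_end (apply 3% monthly interest)): balance=$556.97 total_interest=$56.97
After 4 (year_end (apply 5% annual interest)): balance=$584.81 total_interest=$84.81
After 5 (month_end (apply 3% monthly interest)): balance=$602.35 total_interest=$102.35
After 6 (deposit($100)): balance=$702.35 total_interest=$102.35
After 7 (month_end (apply 3% monthly interest)): balance=$723.42 total_interest=$123.42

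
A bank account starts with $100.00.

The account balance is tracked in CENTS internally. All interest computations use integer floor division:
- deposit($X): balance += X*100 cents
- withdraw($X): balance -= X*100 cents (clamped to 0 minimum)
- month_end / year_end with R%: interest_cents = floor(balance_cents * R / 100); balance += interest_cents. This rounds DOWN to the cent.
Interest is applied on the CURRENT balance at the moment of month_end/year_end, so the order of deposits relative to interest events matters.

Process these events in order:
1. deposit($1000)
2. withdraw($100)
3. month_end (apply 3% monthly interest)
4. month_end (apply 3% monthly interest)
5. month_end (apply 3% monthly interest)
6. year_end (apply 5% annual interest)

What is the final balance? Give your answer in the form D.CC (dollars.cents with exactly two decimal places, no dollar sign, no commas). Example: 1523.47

Answer: 1147.35

Derivation:
After 1 (deposit($1000)): balance=$1100.00 total_interest=$0.00
After 2 (withdraw($100)): balance=$1000.00 total_interest=$0.00
After 3 (month_end (apply 3% monthly interest)): balance=$1030.00 total_interest=$30.00
After 4 (month_end (apply 3% monthly interest)): balance=$1060.90 total_interest=$60.90
After 5 (month_end (apply 3% monthly interest)): balance=$1092.72 total_interest=$92.72
After 6 (year_end (apply 5% annual interest)): balance=$1147.35 total_interest=$147.35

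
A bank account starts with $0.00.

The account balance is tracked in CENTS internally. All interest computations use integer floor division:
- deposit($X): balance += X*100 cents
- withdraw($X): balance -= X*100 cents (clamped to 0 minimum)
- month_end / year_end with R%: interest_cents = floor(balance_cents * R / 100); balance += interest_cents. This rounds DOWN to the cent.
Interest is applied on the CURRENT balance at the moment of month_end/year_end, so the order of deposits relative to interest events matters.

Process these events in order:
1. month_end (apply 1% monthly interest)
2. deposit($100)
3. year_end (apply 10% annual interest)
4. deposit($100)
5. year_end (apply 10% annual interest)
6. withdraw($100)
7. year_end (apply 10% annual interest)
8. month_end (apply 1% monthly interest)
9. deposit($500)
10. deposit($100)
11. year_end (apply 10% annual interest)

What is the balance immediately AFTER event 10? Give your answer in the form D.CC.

Answer: 745.54

Derivation:
After 1 (month_end (apply 1% monthly interest)): balance=$0.00 total_interest=$0.00
After 2 (deposit($100)): balance=$100.00 total_interest=$0.00
After 3 (year_end (apply 10% annual interest)): balance=$110.00 total_interest=$10.00
After 4 (deposit($100)): balance=$210.00 total_interest=$10.00
After 5 (year_end (apply 10% annual interest)): balance=$231.00 total_interest=$31.00
After 6 (withdraw($100)): balance=$131.00 total_interest=$31.00
After 7 (year_end (apply 10% annual interest)): balance=$144.10 total_interest=$44.10
After 8 (month_end (apply 1% monthly interest)): balance=$145.54 total_interest=$45.54
After 9 (deposit($500)): balance=$645.54 total_interest=$45.54
After 10 (deposit($100)): balance=$745.54 total_interest=$45.54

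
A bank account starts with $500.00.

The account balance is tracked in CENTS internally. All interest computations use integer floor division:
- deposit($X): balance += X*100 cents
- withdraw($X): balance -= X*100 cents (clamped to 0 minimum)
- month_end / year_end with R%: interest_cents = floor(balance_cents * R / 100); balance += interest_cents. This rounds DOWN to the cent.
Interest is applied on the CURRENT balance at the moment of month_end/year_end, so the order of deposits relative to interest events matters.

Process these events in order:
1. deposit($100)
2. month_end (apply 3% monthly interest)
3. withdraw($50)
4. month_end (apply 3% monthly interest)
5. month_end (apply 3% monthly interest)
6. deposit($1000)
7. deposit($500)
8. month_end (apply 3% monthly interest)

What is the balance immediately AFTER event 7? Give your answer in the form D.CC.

Answer: 2102.59

Derivation:
After 1 (deposit($100)): balance=$600.00 total_interest=$0.00
After 2 (month_end (apply 3% monthly interest)): balance=$618.00 total_interest=$18.00
After 3 (withdraw($50)): balance=$568.00 total_interest=$18.00
After 4 (month_end (apply 3% monthly interest)): balance=$585.04 total_interest=$35.04
After 5 (month_end (apply 3% monthly interest)): balance=$602.59 total_interest=$52.59
After 6 (deposit($1000)): balance=$1602.59 total_interest=$52.59
After 7 (deposit($500)): balance=$2102.59 total_interest=$52.59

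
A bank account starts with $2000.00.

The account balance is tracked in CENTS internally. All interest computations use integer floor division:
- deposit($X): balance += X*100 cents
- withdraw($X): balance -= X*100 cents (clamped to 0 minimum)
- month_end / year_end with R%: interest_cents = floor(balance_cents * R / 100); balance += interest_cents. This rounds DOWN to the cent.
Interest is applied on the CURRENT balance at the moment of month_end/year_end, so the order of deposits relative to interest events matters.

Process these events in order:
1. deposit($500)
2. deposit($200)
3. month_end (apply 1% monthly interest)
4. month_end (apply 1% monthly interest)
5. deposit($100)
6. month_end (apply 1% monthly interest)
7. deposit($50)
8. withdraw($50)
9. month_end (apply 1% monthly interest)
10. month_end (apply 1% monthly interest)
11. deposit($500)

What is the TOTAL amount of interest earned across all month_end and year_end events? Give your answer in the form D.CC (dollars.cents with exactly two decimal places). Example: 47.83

Answer: 140.74

Derivation:
After 1 (deposit($500)): balance=$2500.00 total_interest=$0.00
After 2 (deposit($200)): balance=$2700.00 total_interest=$0.00
After 3 (month_end (apply 1% monthly interest)): balance=$2727.00 total_interest=$27.00
After 4 (month_end (apply 1% monthly interest)): balance=$2754.27 total_interest=$54.27
After 5 (deposit($100)): balance=$2854.27 total_interest=$54.27
After 6 (month_end (apply 1% monthly interest)): balance=$2882.81 total_interest=$82.81
After 7 (deposit($50)): balance=$2932.81 total_interest=$82.81
After 8 (withdraw($50)): balance=$2882.81 total_interest=$82.81
After 9 (month_end (apply 1% monthly interest)): balance=$2911.63 total_interest=$111.63
After 10 (month_end (apply 1% monthly interest)): balance=$2940.74 total_interest=$140.74
After 11 (deposit($500)): balance=$3440.74 total_interest=$140.74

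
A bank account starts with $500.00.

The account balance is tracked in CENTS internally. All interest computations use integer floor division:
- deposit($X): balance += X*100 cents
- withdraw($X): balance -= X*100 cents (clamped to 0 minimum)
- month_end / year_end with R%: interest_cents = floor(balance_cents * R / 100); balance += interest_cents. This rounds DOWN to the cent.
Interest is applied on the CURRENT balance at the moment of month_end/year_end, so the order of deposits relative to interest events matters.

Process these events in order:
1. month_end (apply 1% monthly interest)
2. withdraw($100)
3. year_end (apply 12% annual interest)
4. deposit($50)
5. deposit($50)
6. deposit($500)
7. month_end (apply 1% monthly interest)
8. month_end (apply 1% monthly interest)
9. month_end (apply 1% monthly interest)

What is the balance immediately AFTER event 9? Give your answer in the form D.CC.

After 1 (month_end (apply 1% monthly interest)): balance=$505.00 total_interest=$5.00
After 2 (withdraw($100)): balance=$405.00 total_interest=$5.00
After 3 (year_end (apply 12% annual interest)): balance=$453.60 total_interest=$53.60
After 4 (deposit($50)): balance=$503.60 total_interest=$53.60
After 5 (deposit($50)): balance=$553.60 total_interest=$53.60
After 6 (deposit($500)): balance=$1053.60 total_interest=$53.60
After 7 (month_end (apply 1% monthly interest)): balance=$1064.13 total_interest=$64.13
After 8 (month_end (apply 1% monthly interest)): balance=$1074.77 total_interest=$74.77
After 9 (month_end (apply 1% monthly interest)): balance=$1085.51 total_interest=$85.51

Answer: 1085.51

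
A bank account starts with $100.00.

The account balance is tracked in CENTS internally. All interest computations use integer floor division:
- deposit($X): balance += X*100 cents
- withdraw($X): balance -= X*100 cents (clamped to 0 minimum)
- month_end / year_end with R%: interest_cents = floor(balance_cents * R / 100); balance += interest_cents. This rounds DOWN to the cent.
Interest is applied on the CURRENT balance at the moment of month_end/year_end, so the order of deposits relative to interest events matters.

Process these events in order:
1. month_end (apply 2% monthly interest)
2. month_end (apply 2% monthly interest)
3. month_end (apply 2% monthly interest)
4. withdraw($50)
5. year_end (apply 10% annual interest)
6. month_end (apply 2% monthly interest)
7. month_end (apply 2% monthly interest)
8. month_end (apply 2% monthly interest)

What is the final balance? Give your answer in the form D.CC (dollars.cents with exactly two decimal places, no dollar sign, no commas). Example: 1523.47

Answer: 65.49

Derivation:
After 1 (month_end (apply 2% monthly interest)): balance=$102.00 total_interest=$2.00
After 2 (month_end (apply 2% monthly interest)): balance=$104.04 total_interest=$4.04
After 3 (month_end (apply 2% monthly interest)): balance=$106.12 total_interest=$6.12
After 4 (withdraw($50)): balance=$56.12 total_interest=$6.12
After 5 (year_end (apply 10% annual interest)): balance=$61.73 total_interest=$11.73
After 6 (month_end (apply 2% monthly interest)): balance=$62.96 total_interest=$12.96
After 7 (month_end (apply 2% monthly interest)): balance=$64.21 total_interest=$14.21
After 8 (month_end (apply 2% monthly interest)): balance=$65.49 total_interest=$15.49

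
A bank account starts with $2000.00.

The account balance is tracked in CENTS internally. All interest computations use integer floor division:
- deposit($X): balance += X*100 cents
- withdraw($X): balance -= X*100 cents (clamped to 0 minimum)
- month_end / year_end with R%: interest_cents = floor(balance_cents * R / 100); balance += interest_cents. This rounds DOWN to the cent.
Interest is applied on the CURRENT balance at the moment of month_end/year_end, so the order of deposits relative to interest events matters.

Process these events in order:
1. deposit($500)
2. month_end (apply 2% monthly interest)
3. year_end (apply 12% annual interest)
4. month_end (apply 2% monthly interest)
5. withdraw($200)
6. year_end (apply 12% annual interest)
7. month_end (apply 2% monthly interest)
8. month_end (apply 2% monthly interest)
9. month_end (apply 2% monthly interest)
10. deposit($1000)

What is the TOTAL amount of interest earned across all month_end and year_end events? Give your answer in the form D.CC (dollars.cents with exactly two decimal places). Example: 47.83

After 1 (deposit($500)): balance=$2500.00 total_interest=$0.00
After 2 (month_end (apply 2% monthly interest)): balance=$2550.00 total_interest=$50.00
After 3 (year_end (apply 12% annual interest)): balance=$2856.00 total_interest=$356.00
After 4 (month_end (apply 2% monthly interest)): balance=$2913.12 total_interest=$413.12
After 5 (withdraw($200)): balance=$2713.12 total_interest=$413.12
After 6 (year_end (apply 12% annual interest)): balance=$3038.69 total_interest=$738.69
After 7 (month_end (apply 2% monthly interest)): balance=$3099.46 total_interest=$799.46
After 8 (month_end (apply 2% monthly interest)): balance=$3161.44 total_interest=$861.44
After 9 (month_end (apply 2% monthly interest)): balance=$3224.66 total_interest=$924.66
After 10 (deposit($1000)): balance=$4224.66 total_interest=$924.66

Answer: 924.66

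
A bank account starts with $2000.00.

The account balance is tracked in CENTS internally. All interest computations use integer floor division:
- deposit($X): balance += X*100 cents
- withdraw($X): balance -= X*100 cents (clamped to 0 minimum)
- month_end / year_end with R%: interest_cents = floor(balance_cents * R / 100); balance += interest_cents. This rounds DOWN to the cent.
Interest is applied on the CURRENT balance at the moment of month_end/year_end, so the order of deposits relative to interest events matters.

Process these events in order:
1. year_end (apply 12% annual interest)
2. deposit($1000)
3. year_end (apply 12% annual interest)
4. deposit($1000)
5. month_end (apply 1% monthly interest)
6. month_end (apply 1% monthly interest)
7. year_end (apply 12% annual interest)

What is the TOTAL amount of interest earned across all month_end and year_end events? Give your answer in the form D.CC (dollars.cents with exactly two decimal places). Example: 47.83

Answer: 1288.44

Derivation:
After 1 (year_end (apply 12% annual interest)): balance=$2240.00 total_interest=$240.00
After 2 (deposit($1000)): balance=$3240.00 total_interest=$240.00
After 3 (year_end (apply 12% annual interest)): balance=$3628.80 total_interest=$628.80
After 4 (deposit($1000)): balance=$4628.80 total_interest=$628.80
After 5 (month_end (apply 1% monthly interest)): balance=$4675.08 total_interest=$675.08
After 6 (month_end (apply 1% monthly interest)): balance=$4721.83 total_interest=$721.83
After 7 (year_end (apply 12% annual interest)): balance=$5288.44 total_interest=$1288.44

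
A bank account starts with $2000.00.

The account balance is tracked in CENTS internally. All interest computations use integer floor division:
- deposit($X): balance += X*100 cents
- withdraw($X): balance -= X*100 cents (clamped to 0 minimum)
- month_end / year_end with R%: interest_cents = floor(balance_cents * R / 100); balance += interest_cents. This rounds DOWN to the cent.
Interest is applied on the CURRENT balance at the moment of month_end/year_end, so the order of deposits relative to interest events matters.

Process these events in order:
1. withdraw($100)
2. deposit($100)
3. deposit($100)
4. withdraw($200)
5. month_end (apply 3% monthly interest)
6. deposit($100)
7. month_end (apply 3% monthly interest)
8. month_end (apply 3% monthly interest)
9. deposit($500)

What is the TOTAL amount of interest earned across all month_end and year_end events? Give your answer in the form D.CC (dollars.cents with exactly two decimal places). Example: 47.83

Answer: 182.27

Derivation:
After 1 (withdraw($100)): balance=$1900.00 total_interest=$0.00
After 2 (deposit($100)): balance=$2000.00 total_interest=$0.00
After 3 (deposit($100)): balance=$2100.00 total_interest=$0.00
After 4 (withdraw($200)): balance=$1900.00 total_interest=$0.00
After 5 (month_end (apply 3% monthly interest)): balance=$1957.00 total_interest=$57.00
After 6 (deposit($100)): balance=$2057.00 total_interest=$57.00
After 7 (month_end (apply 3% monthly interest)): balance=$2118.71 total_interest=$118.71
After 8 (month_end (apply 3% monthly interest)): balance=$2182.27 total_interest=$182.27
After 9 (deposit($500)): balance=$2682.27 total_interest=$182.27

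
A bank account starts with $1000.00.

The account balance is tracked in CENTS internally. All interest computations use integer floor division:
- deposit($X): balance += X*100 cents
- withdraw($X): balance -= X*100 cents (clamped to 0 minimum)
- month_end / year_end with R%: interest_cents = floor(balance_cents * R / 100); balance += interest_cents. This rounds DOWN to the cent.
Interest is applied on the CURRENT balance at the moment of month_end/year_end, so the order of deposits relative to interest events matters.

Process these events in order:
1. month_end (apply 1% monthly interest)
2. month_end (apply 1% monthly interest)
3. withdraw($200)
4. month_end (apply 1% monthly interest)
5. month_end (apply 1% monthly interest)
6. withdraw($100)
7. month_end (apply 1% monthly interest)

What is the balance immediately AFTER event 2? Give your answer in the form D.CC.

After 1 (month_end (apply 1% monthly interest)): balance=$1010.00 total_interest=$10.00
After 2 (month_end (apply 1% monthly interest)): balance=$1020.10 total_interest=$20.10

Answer: 1020.10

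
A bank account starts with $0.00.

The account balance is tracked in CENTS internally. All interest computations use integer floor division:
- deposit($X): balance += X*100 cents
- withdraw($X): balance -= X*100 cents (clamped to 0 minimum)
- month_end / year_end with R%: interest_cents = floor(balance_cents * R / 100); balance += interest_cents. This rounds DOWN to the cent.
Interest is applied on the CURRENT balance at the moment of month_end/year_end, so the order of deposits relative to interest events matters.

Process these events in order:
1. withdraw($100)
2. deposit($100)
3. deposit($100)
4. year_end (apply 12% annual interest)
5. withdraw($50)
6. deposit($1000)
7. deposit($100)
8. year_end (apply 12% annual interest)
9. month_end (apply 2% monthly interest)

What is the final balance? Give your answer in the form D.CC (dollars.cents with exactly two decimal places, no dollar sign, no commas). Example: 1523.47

After 1 (withdraw($100)): balance=$0.00 total_interest=$0.00
After 2 (deposit($100)): balance=$100.00 total_interest=$0.00
After 3 (deposit($100)): balance=$200.00 total_interest=$0.00
After 4 (year_end (apply 12% annual interest)): balance=$224.00 total_interest=$24.00
After 5 (withdraw($50)): balance=$174.00 total_interest=$24.00
After 6 (deposit($1000)): balance=$1174.00 total_interest=$24.00
After 7 (deposit($100)): balance=$1274.00 total_interest=$24.00
After 8 (year_end (apply 12% annual interest)): balance=$1426.88 total_interest=$176.88
After 9 (month_end (apply 2% monthly interest)): balance=$1455.41 total_interest=$205.41

Answer: 1455.41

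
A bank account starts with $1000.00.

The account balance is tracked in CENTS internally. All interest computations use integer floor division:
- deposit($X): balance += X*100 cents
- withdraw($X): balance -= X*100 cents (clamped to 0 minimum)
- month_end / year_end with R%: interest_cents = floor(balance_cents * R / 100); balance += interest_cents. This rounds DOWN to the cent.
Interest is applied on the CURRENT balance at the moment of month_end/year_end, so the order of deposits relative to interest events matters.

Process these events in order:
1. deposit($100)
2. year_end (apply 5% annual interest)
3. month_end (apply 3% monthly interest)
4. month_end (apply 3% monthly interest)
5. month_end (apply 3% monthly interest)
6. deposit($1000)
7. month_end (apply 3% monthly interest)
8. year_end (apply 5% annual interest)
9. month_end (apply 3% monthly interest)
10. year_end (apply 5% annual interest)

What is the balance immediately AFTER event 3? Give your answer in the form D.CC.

Answer: 1189.65

Derivation:
After 1 (deposit($100)): balance=$1100.00 total_interest=$0.00
After 2 (year_end (apply 5% annual interest)): balance=$1155.00 total_interest=$55.00
After 3 (month_end (apply 3% monthly interest)): balance=$1189.65 total_interest=$89.65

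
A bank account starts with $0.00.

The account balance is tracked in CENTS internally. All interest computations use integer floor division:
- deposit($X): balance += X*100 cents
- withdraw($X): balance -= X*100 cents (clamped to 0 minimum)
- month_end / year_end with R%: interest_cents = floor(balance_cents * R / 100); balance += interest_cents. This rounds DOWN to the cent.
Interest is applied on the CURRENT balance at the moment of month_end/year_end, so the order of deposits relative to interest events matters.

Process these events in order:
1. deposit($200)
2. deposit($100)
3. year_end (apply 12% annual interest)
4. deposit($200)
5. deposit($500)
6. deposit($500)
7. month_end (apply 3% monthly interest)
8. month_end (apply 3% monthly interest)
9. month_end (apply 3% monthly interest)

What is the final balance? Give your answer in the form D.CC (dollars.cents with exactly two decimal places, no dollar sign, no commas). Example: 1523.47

Answer: 1678.42

Derivation:
After 1 (deposit($200)): balance=$200.00 total_interest=$0.00
After 2 (deposit($100)): balance=$300.00 total_interest=$0.00
After 3 (year_end (apply 12% annual interest)): balance=$336.00 total_interest=$36.00
After 4 (deposit($200)): balance=$536.00 total_interest=$36.00
After 5 (deposit($500)): balance=$1036.00 total_interest=$36.00
After 6 (deposit($500)): balance=$1536.00 total_interest=$36.00
After 7 (month_end (apply 3% monthly interest)): balance=$1582.08 total_interest=$82.08
After 8 (month_end (apply 3% monthly interest)): balance=$1629.54 total_interest=$129.54
After 9 (month_end (apply 3% monthly interest)): balance=$1678.42 total_interest=$178.42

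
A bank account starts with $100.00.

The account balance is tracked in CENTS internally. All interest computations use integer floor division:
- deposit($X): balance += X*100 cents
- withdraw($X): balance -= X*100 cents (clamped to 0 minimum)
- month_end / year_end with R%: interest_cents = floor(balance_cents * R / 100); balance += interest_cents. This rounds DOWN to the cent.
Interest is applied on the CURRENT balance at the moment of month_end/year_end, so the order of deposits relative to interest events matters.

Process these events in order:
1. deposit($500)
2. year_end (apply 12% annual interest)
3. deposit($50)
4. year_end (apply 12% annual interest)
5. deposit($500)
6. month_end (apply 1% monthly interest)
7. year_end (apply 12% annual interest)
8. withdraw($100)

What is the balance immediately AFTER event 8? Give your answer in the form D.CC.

After 1 (deposit($500)): balance=$600.00 total_interest=$0.00
After 2 (year_end (apply 12% annual interest)): balance=$672.00 total_interest=$72.00
After 3 (deposit($50)): balance=$722.00 total_interest=$72.00
After 4 (year_end (apply 12% annual interest)): balance=$808.64 total_interest=$158.64
After 5 (deposit($500)): balance=$1308.64 total_interest=$158.64
After 6 (month_end (apply 1% monthly interest)): balance=$1321.72 total_interest=$171.72
After 7 (year_end (apply 12% annual interest)): balance=$1480.32 total_interest=$330.32
After 8 (withdraw($100)): balance=$1380.32 total_interest=$330.32

Answer: 1380.32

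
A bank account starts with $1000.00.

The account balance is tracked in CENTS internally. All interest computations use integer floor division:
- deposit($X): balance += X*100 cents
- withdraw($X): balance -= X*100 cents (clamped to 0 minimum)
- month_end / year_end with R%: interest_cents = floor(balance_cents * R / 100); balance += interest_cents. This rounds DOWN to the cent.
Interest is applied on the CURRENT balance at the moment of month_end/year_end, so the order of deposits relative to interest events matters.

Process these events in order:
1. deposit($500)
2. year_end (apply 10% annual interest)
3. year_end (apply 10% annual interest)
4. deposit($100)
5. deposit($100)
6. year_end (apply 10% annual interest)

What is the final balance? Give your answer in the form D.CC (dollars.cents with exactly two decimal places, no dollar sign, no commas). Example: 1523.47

Answer: 2216.50

Derivation:
After 1 (deposit($500)): balance=$1500.00 total_interest=$0.00
After 2 (year_end (apply 10% annual interest)): balance=$1650.00 total_interest=$150.00
After 3 (year_end (apply 10% annual interest)): balance=$1815.00 total_interest=$315.00
After 4 (deposit($100)): balance=$1915.00 total_interest=$315.00
After 5 (deposit($100)): balance=$2015.00 total_interest=$315.00
After 6 (year_end (apply 10% annual interest)): balance=$2216.50 total_interest=$516.50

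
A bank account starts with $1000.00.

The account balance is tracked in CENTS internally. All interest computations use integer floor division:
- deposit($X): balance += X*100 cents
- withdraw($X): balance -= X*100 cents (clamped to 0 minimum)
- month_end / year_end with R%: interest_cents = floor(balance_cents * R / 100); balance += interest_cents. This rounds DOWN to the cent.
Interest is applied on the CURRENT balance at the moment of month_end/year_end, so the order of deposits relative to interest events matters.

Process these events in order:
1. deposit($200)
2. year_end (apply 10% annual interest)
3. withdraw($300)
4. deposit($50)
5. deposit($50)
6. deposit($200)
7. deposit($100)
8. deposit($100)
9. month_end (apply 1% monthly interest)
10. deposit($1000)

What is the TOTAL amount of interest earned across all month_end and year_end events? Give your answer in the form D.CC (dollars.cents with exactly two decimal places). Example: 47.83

Answer: 135.20

Derivation:
After 1 (deposit($200)): balance=$1200.00 total_interest=$0.00
After 2 (year_end (apply 10% annual interest)): balance=$1320.00 total_interest=$120.00
After 3 (withdraw($300)): balance=$1020.00 total_interest=$120.00
After 4 (deposit($50)): balance=$1070.00 total_interest=$120.00
After 5 (deposit($50)): balance=$1120.00 total_interest=$120.00
After 6 (deposit($200)): balance=$1320.00 total_interest=$120.00
After 7 (deposit($100)): balance=$1420.00 total_interest=$120.00
After 8 (deposit($100)): balance=$1520.00 total_interest=$120.00
After 9 (month_end (apply 1% monthly interest)): balance=$1535.20 total_interest=$135.20
After 10 (deposit($1000)): balance=$2535.20 total_interest=$135.20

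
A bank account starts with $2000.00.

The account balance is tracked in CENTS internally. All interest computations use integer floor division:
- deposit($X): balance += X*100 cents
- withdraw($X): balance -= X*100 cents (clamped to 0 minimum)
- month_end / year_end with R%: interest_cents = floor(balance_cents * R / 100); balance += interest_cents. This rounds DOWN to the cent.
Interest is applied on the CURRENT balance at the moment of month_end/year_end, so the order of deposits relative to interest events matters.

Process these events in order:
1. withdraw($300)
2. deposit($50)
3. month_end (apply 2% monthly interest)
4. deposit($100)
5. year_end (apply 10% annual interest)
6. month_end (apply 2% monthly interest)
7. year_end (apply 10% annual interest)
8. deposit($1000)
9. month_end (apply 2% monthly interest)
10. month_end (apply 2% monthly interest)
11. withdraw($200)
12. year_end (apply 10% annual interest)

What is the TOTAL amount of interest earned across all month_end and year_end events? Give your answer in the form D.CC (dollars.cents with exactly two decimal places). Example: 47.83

Answer: 936.91

Derivation:
After 1 (withdraw($300)): balance=$1700.00 total_interest=$0.00
After 2 (deposit($50)): balance=$1750.00 total_interest=$0.00
After 3 (month_end (apply 2% monthly interest)): balance=$1785.00 total_interest=$35.00
After 4 (deposit($100)): balance=$1885.00 total_interest=$35.00
After 5 (year_end (apply 10% annual interest)): balance=$2073.50 total_interest=$223.50
After 6 (month_end (apply 2% monthly interest)): balance=$2114.97 total_interest=$264.97
After 7 (year_end (apply 10% annual interest)): balance=$2326.46 total_interest=$476.46
After 8 (deposit($1000)): balance=$3326.46 total_interest=$476.46
After 9 (month_end (apply 2% monthly interest)): balance=$3392.98 total_interest=$542.98
After 10 (month_end (apply 2% monthly interest)): balance=$3460.83 total_interest=$610.83
After 11 (withdraw($200)): balance=$3260.83 total_interest=$610.83
After 12 (year_end (apply 10% annual interest)): balance=$3586.91 total_interest=$936.91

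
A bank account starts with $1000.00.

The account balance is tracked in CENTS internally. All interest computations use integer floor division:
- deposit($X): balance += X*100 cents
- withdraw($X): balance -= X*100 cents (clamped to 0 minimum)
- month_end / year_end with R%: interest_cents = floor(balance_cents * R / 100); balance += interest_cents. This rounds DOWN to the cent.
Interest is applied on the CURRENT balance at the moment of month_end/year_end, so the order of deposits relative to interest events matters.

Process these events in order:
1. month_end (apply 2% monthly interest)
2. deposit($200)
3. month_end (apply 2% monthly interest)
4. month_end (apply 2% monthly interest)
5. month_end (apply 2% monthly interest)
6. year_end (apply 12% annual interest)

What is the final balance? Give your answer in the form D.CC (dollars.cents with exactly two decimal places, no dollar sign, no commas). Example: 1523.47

Answer: 1450.01

Derivation:
After 1 (month_end (apply 2% monthly interest)): balance=$1020.00 total_interest=$20.00
After 2 (deposit($200)): balance=$1220.00 total_interest=$20.00
After 3 (month_end (apply 2% monthly interest)): balance=$1244.40 total_interest=$44.40
After 4 (month_end (apply 2% monthly interest)): balance=$1269.28 total_interest=$69.28
After 5 (month_end (apply 2% monthly interest)): balance=$1294.66 total_interest=$94.66
After 6 (year_end (apply 12% annual interest)): balance=$1450.01 total_interest=$250.01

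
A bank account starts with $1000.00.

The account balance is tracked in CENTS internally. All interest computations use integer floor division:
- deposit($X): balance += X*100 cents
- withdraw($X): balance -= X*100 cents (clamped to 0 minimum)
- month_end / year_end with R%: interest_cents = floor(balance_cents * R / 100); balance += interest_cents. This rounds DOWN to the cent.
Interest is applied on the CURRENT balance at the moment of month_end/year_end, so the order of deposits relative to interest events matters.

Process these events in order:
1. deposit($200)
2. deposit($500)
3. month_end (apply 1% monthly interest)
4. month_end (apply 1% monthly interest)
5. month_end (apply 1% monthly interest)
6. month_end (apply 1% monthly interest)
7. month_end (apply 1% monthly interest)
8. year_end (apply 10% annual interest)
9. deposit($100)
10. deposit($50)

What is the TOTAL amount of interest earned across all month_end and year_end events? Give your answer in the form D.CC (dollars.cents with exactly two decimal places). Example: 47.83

Answer: 265.38

Derivation:
After 1 (deposit($200)): balance=$1200.00 total_interest=$0.00
After 2 (deposit($500)): balance=$1700.00 total_interest=$0.00
After 3 (month_end (apply 1% monthly interest)): balance=$1717.00 total_interest=$17.00
After 4 (month_end (apply 1% monthly interest)): balance=$1734.17 total_interest=$34.17
After 5 (month_end (apply 1% monthly interest)): balance=$1751.51 total_interest=$51.51
After 6 (month_end (apply 1% monthly interest)): balance=$1769.02 total_interest=$69.02
After 7 (month_end (apply 1% monthly interest)): balance=$1786.71 total_interest=$86.71
After 8 (year_end (apply 10% annual interest)): balance=$1965.38 total_interest=$265.38
After 9 (deposit($100)): balance=$2065.38 total_interest=$265.38
After 10 (deposit($50)): balance=$2115.38 total_interest=$265.38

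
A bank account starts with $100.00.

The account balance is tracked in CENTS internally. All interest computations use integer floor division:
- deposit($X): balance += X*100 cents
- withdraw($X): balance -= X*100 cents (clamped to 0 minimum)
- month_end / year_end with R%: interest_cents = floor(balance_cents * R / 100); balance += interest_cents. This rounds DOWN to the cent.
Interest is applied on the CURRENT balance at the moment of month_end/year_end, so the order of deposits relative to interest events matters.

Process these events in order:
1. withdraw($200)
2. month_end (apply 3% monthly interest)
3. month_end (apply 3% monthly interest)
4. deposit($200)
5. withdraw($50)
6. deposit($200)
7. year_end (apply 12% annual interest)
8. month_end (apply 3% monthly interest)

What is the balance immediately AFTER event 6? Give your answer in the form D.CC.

Answer: 350.00

Derivation:
After 1 (withdraw($200)): balance=$0.00 total_interest=$0.00
After 2 (month_end (apply 3% monthly interest)): balance=$0.00 total_interest=$0.00
After 3 (month_end (apply 3% monthly interest)): balance=$0.00 total_interest=$0.00
After 4 (deposit($200)): balance=$200.00 total_interest=$0.00
After 5 (withdraw($50)): balance=$150.00 total_interest=$0.00
After 6 (deposit($200)): balance=$350.00 total_interest=$0.00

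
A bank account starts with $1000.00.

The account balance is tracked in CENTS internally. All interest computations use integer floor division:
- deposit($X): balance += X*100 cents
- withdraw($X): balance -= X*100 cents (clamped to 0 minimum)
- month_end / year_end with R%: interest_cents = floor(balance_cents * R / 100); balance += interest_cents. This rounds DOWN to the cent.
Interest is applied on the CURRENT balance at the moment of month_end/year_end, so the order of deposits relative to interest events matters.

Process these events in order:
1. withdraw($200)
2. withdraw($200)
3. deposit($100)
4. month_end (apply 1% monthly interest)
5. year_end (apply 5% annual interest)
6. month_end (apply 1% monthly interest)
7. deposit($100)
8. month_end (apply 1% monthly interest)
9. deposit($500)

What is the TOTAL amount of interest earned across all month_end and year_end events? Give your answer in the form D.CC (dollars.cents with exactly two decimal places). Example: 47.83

Answer: 58.26

Derivation:
After 1 (withdraw($200)): balance=$800.00 total_interest=$0.00
After 2 (withdraw($200)): balance=$600.00 total_interest=$0.00
After 3 (deposit($100)): balance=$700.00 total_interest=$0.00
After 4 (month_end (apply 1% monthly interest)): balance=$707.00 total_interest=$7.00
After 5 (year_end (apply 5% annual interest)): balance=$742.35 total_interest=$42.35
After 6 (month_end (apply 1% monthly interest)): balance=$749.77 total_interest=$49.77
After 7 (deposit($100)): balance=$849.77 total_interest=$49.77
After 8 (month_end (apply 1% monthly interest)): balance=$858.26 total_interest=$58.26
After 9 (deposit($500)): balance=$1358.26 total_interest=$58.26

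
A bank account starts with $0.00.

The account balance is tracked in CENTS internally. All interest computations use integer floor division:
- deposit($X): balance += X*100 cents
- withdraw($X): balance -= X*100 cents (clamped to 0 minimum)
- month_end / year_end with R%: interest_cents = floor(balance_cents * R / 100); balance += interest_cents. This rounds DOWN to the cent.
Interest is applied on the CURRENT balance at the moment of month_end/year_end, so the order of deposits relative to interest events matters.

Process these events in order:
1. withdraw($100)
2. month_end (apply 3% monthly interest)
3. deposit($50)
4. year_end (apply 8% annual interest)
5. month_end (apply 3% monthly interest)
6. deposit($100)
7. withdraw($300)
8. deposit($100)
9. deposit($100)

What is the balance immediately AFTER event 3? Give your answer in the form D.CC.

After 1 (withdraw($100)): balance=$0.00 total_interest=$0.00
After 2 (month_end (apply 3% monthly interest)): balance=$0.00 total_interest=$0.00
After 3 (deposit($50)): balance=$50.00 total_interest=$0.00

Answer: 50.00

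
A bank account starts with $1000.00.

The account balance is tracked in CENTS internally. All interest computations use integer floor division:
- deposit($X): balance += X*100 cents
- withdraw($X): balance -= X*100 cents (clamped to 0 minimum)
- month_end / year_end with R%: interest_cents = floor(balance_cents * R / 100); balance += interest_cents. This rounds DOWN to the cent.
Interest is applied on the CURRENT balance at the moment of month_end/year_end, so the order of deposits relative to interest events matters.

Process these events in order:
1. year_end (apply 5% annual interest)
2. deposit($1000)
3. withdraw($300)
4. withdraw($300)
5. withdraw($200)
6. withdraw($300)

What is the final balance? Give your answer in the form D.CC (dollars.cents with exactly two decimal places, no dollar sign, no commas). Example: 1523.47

Answer: 950.00

Derivation:
After 1 (year_end (apply 5% annual interest)): balance=$1050.00 total_interest=$50.00
After 2 (deposit($1000)): balance=$2050.00 total_interest=$50.00
After 3 (withdraw($300)): balance=$1750.00 total_interest=$50.00
After 4 (withdraw($300)): balance=$1450.00 total_interest=$50.00
After 5 (withdraw($200)): balance=$1250.00 total_interest=$50.00
After 6 (withdraw($300)): balance=$950.00 total_interest=$50.00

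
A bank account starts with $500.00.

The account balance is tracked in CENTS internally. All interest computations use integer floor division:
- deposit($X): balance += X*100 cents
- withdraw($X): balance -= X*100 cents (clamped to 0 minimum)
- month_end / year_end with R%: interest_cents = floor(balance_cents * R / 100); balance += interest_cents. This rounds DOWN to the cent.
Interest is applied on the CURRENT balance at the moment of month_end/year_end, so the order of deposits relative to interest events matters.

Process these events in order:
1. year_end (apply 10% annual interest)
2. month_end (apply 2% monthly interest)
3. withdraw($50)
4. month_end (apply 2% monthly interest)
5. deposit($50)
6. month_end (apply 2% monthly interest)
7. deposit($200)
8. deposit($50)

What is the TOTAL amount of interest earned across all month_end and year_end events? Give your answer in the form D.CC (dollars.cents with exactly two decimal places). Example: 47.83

After 1 (year_end (apply 10% annual interest)): balance=$550.00 total_interest=$50.00
After 2 (month_end (apply 2% monthly interest)): balance=$561.00 total_interest=$61.00
After 3 (withdraw($50)): balance=$511.00 total_interest=$61.00
After 4 (month_end (apply 2% monthly interest)): balance=$521.22 total_interest=$71.22
After 5 (deposit($50)): balance=$571.22 total_interest=$71.22
After 6 (month_end (apply 2% monthly interest)): balance=$582.64 total_interest=$82.64
After 7 (deposit($200)): balance=$782.64 total_interest=$82.64
After 8 (deposit($50)): balance=$832.64 total_interest=$82.64

Answer: 82.64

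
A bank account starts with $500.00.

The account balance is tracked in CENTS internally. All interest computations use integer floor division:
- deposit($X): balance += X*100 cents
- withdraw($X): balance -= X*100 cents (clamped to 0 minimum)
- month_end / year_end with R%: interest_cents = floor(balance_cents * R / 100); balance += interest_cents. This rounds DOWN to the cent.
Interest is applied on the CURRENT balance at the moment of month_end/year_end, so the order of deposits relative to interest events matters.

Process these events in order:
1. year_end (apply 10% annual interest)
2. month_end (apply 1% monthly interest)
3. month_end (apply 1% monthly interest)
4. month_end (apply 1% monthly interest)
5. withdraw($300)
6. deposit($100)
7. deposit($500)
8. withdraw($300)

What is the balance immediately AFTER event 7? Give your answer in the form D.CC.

After 1 (year_end (apply 10% annual interest)): balance=$550.00 total_interest=$50.00
After 2 (month_end (apply 1% monthly interest)): balance=$555.50 total_interest=$55.50
After 3 (month_end (apply 1% monthly interest)): balance=$561.05 total_interest=$61.05
After 4 (month_end (apply 1% monthly interest)): balance=$566.66 total_interest=$66.66
After 5 (withdraw($300)): balance=$266.66 total_interest=$66.66
After 6 (deposit($100)): balance=$366.66 total_interest=$66.66
After 7 (deposit($500)): balance=$866.66 total_interest=$66.66

Answer: 866.66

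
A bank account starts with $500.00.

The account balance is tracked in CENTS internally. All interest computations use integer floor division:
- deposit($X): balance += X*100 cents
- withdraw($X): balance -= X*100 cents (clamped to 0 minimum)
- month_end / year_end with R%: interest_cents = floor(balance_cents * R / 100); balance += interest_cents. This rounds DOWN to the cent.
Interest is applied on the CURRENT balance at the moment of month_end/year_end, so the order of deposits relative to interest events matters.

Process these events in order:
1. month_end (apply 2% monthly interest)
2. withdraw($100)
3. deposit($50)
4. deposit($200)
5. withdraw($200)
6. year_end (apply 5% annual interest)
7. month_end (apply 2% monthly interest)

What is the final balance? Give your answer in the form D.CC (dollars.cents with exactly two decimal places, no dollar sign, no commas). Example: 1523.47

After 1 (month_end (apply 2% monthly interest)): balance=$510.00 total_interest=$10.00
After 2 (withdraw($100)): balance=$410.00 total_interest=$10.00
After 3 (deposit($50)): balance=$460.00 total_interest=$10.00
After 4 (deposit($200)): balance=$660.00 total_interest=$10.00
After 5 (withdraw($200)): balance=$460.00 total_interest=$10.00
After 6 (year_end (apply 5% annual interest)): balance=$483.00 total_interest=$33.00
After 7 (month_end (apply 2% monthly interest)): balance=$492.66 total_interest=$42.66

Answer: 492.66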